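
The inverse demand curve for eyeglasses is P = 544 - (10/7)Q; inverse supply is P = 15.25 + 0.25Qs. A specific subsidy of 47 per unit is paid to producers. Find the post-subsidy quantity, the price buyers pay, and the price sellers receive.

Q' = 343; buyers pay 54; sellers receive 101

Pre-subsidy: 544 - (10/7)Q = 15.25 + 0.25Q gives Q* = 315 and P* = 94.
With the subsidy, sellers receive Ps = Pb + 47 for each unit, where Pb is the price buyers pay.
On the curves, Pb = 544 - (10/7)Q and Ps = 15.25 + 0.25Q; the wedge Ps − Pb = 47 gives 15.25 + 0.25Q − (544 - (10/7)Q) = 47, so Q' = 343.
Then Pb = 544 − (10/7)·343 = 54 and Ps = 15.25 + 0.25·343 = 101.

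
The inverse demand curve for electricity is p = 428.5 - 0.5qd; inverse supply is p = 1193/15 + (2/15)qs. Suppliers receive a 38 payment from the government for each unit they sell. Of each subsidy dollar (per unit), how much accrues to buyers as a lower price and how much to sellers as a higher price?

Buyers gain 30 per unit; sellers gain 8 per unit

Pre-subsidy: 428.5 - 0.5q = 1193/15 + (2/15)q gives q* = 551 and p* = 153.
With the subsidy, sellers receive ps = pb + 38 for each unit, where pb is the price buyers pay.
On the curves, pb = 428.5 - 0.5q and ps = 1193/15 + (2/15)q; the wedge ps − pb = 38 gives 1193/15 + (2/15)q − (428.5 - 0.5q) = 38, so q' = 611.
Then pb = 428.5 − 0.5·611 = 123 and ps = 1193/15 + (2/15)·611 = 161.
Buyers' price falls by p* − pb = 153 − 123 = 30; sellers' price rises by ps − p* = 161 − 153 = 8.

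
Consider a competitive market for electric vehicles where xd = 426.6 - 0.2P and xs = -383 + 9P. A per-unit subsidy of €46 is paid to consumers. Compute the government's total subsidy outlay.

Government cost = €19228

Pre-subsidy: 426.6 - 0.2P = -383 + 9P gives P* = 88, x* = 409.
With the rebate, buyers effectively pay Pb = Ps − 46, where Ps is the price sellers receive.
Demand in terms of Ps becomes xd = 426.6 − 0.2(Ps − 46) = 435.8 - 0.2Ps. Setting this equal to supply: 435.8 - 0.2Ps = -383 + 9Ps, so Ps = 89.
Buyers pay Pb = 89 − 46 = 43; x' = -383 + 9·89 = 418.
Government outlay = subsidy × quantity = 46 × 418 = 19228.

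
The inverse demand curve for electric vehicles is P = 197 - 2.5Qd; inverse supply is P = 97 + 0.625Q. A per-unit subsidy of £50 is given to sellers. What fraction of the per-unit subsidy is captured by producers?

Producer share = 0.2

Pre-subsidy: 197 - 2.5Q = 97 + 0.625Q gives Q* = 32 and P* = 117.
With the subsidy, sellers receive Ps = Pb + 50 for each unit, where Pb is the price buyers pay.
On the curves, Pb = 197 - 2.5Q and Ps = 97 + 0.625Q; the wedge Ps − Pb = 50 gives 97 + 0.625Q − (197 - 2.5Q) = 50, so Q' = 48.
Then Pb = 197 − 2.5·48 = 77 and Ps = 97 + 0.625·48 = 127.
Buyers' price falls by P* − Pb = 117 − 77 = 40; sellers' price rises by Ps − P* = 127 − 117 = 10.
So producers capture 10/50 = 0.2 of each unit of subsidy.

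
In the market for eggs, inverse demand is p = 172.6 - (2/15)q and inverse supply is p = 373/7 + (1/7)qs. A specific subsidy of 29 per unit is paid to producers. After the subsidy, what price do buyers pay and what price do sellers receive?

Pre-subsidy: 172.6 - (2/15)q = 373/7 + (1/7)q gives q* = 432 and p* = 115.
With the subsidy, sellers receive ps = pb + 29 for each unit, where pb is the price buyers pay.
On the curves, pb = 172.6 - (2/15)q and ps = 373/7 + (1/7)q; the wedge ps − pb = 29 gives 373/7 + (1/7)q − (172.6 - (2/15)q) = 29, so q' = 537.
Then pb = 172.6 − (2/15)·537 = 101 and ps = 373/7 + (1/7)·537 = 130.

Buyers pay 101; sellers receive 130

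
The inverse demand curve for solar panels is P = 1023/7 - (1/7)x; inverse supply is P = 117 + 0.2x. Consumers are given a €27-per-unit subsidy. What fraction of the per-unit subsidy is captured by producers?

Pre-subsidy: 1023/7 - (1/7)x = 117 + 0.2x gives x* = 85 and P* = 134.
With the rebate, buyers effectively pay Pb = Ps − 27, where Ps is the price sellers receive.
On the curves, Pb = 1023/7 - (1/7)x and Ps = 117 + 0.2x; the wedge Ps − Pb = 27 gives 117 + 0.2x − (1023/7 - (1/7)x) = 27, so x' = 163.75.
Then Pb = 1023/7 − (1/7)·163.75 = 122.75 and Ps = 117 + 0.2·163.75 = 149.75.
Buyers' price falls by P* − Pb = 134 − 122.75 = 11.25; sellers' price rises by Ps − P* = 149.75 − 134 = 15.75.
So producers capture 15.75/27 = 7/12 of each unit of subsidy.

Producer share = 7/12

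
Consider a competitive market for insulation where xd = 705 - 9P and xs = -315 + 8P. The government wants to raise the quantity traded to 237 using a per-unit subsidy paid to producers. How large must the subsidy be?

At x = 237, invert demand for the buyer price: Pb = (705 − 237)/9 = 52; invert supply for the seller price: Ps = (237 − (-315))/8 = 69.
The subsidy must fill the gap: s = Ps − Pb = 69 − 52 = 17.

Required subsidy s = 17 per unit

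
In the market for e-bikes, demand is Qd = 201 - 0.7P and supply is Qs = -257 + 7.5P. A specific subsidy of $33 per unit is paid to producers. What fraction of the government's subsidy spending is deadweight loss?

DWL / government spending = 3465/60034

Pre-subsidy: 201 - 0.7P = -257 + 7.5P gives P* = 2290/41, Q* = 6638/41.
With the subsidy, sellers receive Ps = Pb + 33 for each unit, where Pb is the price buyers pay.
Supply in terms of Pb becomes Qs = -257 + 7.5(Pb + 33) = -9.5 + 7.5Pb. Setting this equal to demand: 201 - 0.7Pb = -9.5 + 7.5Pb, so Pb = 2105/82.
Sellers receive Ps = 2105/82 + 33 = 4811/82; Q' = 201 − 0.7·(2105/82) = 30017/164.
ΔCS = ½(6638/41 + 30017/164)(2290/41 − 2105/82) = 140008275/26896; ΔPS = ½(6638/41 + 30017/164)(4811/82 − 2290/41) = 13067439/26896.
Government spending = 33 × 30017/164 = 990561/164.
DWL = ½ × 33 × (30017/164 − 6638/41) = 114345/328; fraction = (114345/328) / (990561/164) = 3465/60034.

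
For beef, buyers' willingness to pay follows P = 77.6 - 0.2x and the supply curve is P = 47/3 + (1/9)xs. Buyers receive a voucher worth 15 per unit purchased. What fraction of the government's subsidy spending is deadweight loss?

Pre-subsidy: 77.6 - 0.2x = 47/3 + (1/9)x gives x* = 2787/14 and P* = 529/14.
With the rebate, buyers effectively pay Pb = Ps − 15, where Ps is the price sellers receive.
On the curves, Pb = 77.6 - 0.2x and Ps = 47/3 + (1/9)x; the wedge Ps − Pb = 15 gives 47/3 + (1/9)x − (77.6 - 0.2x) = 15, so x' = 1731/7.
Then Pb = 77.6 − 0.2·(1731/7) = 197/7 and Ps = 47/3 + (1/9)·(1731/7) = 302/7.
ΔCS = ½(2787/14 + 1731/7)(529/14 − 197/7) = 843615/392; ΔPS = ½(2787/14 + 1731/7)(302/7 − 529/14) = 468675/392.
Government spending = 15 × 1731/7 = 25965/7.
DWL = ½ × 15 × (1731/7 − 2787/14) = 10125/28; fraction = (10125/28) / (25965/7) = 225/2308.

DWL / government spending = 225/2308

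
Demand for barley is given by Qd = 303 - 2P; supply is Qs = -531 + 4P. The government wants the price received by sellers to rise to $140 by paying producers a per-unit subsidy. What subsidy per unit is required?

Required subsidy s = $3 per unit

At a seller price of 140, quantity supplied is -531 + 4·140 = 29.
Buyers absorb 29 only when they pay Pb with 303 − 2·Pb = 29, i.e. Pb = 137.
s = Ps − Pb = 140 − 137 = 3.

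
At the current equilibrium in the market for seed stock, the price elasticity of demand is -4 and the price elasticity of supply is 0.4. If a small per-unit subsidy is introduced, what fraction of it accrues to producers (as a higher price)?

Producer share = 10/11

For a small subsidy around the equilibrium, the benefit split depends on the relative slopes, which at a point are proportional to the elasticities.
Buyer share = εs/(εs + |εd|) = 0.4/(0.4 + 4) = 1/11; seller share = |εd|/(εs + |εd|) = 10/11.
So producers capture 10/11 of the subsidy.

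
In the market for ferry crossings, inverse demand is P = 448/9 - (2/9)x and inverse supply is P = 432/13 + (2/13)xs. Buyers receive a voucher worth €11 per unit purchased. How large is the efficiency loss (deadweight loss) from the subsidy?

Pre-subsidy: 448/9 - (2/9)x = 432/13 + (2/13)x gives x* = 44 and P* = 40.
With the rebate, buyers effectively pay Pb = Ps − 11, where Ps is the price sellers receive.
On the curves, Pb = 448/9 - (2/9)x and Ps = 432/13 + (2/13)x; the wedge Ps − Pb = 11 gives 432/13 + (2/13)x − (448/9 - (2/9)x) = 11, so x' = 73.25.
Then Pb = 448/9 − (2/9)·73.25 = 33.5 and Ps = 432/13 + (2/13)·73.25 = 44.5.
The subsidy expands output by 73.25 − 44 = 29.25 past the efficient level; on those units the gap between marginal cost and willingness to pay runs from 0 up to 11.
DWL = ½ × 11 × 29.25 = 160.875.

Deadweight loss = €160.875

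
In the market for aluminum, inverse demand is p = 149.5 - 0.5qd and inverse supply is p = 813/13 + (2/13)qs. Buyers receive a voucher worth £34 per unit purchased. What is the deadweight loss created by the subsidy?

Deadweight loss = £884

Pre-subsidy: 149.5 - 0.5q = 813/13 + (2/13)q gives q* = 133 and p* = 83.
With the rebate, buyers effectively pay pb = ps − 34, where ps is the price sellers receive.
On the curves, pb = 149.5 - 0.5q and ps = 813/13 + (2/13)q; the wedge ps − pb = 34 gives 813/13 + (2/13)q − (149.5 - 0.5q) = 34, so q' = 185.
Then pb = 149.5 − 0.5·185 = 57 and ps = 813/13 + (2/13)·185 = 91.
The subsidy expands output by 185 − 133 = 52 past the efficient level; on those units the gap between marginal cost and willingness to pay runs from 0 up to 34.
DWL = ½ × 34 × 52 = 884.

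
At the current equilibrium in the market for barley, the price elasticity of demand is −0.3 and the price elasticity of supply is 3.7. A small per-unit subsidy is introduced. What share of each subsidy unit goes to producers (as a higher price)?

For a small subsidy around the equilibrium, the benefit split depends on the relative slopes, which at a point are proportional to the elasticities.
Buyer share = εs/(εs + |εd|) = 3.7/(3.7 + 0.3) = 0.925; seller share = |εd|/(εs + |εd|) = 0.075.
So producers capture 0.075 of the subsidy.

Producer share = 0.075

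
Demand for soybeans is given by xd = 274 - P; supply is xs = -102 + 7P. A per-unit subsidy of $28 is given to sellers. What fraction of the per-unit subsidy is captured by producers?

Pre-subsidy: 274 - P = -102 + 7P gives P* = 47, x* = 227.
With the subsidy, sellers receive Ps = Pb + 28 for each unit, where Pb is the price buyers pay.
Supply in terms of Pb becomes xs = -102 + 7(Pb + 28) = 94 + 7Pb. Setting this equal to demand: 274 - Pb = 94 + 7Pb, so Pb = 22.5.
Sellers receive Ps = 22.5 + 28 = 50.5; x' = 274 − 1·22.5 = 251.5.
Buyers' price falls by P* − Pb = 47 − 22.5 = 24.5; sellers' price rises by Ps − P* = 50.5 − 47 = 3.5.
So producers capture 3.5/28 = 0.125 of each unit of subsidy.

Producer share = 0.125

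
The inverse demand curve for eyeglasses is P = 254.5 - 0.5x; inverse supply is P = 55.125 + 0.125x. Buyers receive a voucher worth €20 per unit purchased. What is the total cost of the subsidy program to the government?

Government cost = €7020

Pre-subsidy: 254.5 - 0.5x = 55.125 + 0.125x gives x* = 319 and P* = 95.
With the rebate, buyers effectively pay Pb = Ps − 20, where Ps is the price sellers receive.
On the curves, Pb = 254.5 - 0.5x and Ps = 55.125 + 0.125x; the wedge Ps − Pb = 20 gives 55.125 + 0.125x − (254.5 - 0.5x) = 20, so x' = 351.
Then Pb = 254.5 − 0.5·351 = 79 and Ps = 55.125 + 0.125·351 = 99.
Government outlay = subsidy × quantity = 20 × 351 = 7020.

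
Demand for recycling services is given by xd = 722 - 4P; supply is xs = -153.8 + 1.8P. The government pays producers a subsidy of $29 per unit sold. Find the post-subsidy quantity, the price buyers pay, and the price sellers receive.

Pre-subsidy: 722 - 4P = -153.8 + 1.8P gives P* = 151, x* = 118.
With the subsidy, sellers receive Ps = Pb + 29 for each unit, where Pb is the price buyers pay.
Supply in terms of Pb becomes xs = -153.8 + 1.8(Pb + 29) = -101.6 + 1.8Pb. Setting this equal to demand: 722 - 4Pb = -101.6 + 1.8Pb, so Pb = 142.
Sellers receive Ps = 142 + 29 = 171; x' = 722 − 4·142 = 154.

x' = 154; buyers pay $142; sellers receive $171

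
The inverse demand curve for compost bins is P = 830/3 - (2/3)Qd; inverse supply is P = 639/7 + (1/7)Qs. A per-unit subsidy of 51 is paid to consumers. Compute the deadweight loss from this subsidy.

Deadweight loss = 1606.5

Pre-subsidy: 830/3 - (2/3)Q = 639/7 + (1/7)Q gives Q* = 229 and P* = 124.
With the rebate, buyers effectively pay Pb = Ps − 51, where Ps is the price sellers receive.
On the curves, Pb = 830/3 - (2/3)Q and Ps = 639/7 + (1/7)Q; the wedge Ps − Pb = 51 gives 639/7 + (1/7)Q − (830/3 - (2/3)Q) = 51, so Q' = 292.
Then Pb = 830/3 − (2/3)·292 = 82 and Ps = 639/7 + (1/7)·292 = 133.
The subsidy expands output by 292 − 229 = 63 past the efficient level; on those units the gap between marginal cost and willingness to pay runs from 0 up to 51.
DWL = ½ × 51 × 63 = 1606.5.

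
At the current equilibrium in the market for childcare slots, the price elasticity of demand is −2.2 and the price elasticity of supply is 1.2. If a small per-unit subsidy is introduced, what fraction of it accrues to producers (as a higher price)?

Producer share = 11/17

For a small subsidy around the equilibrium, the benefit split depends on the relative slopes, which at a point are proportional to the elasticities.
Buyer share = εs/(εs + |εd|) = 1.2/(1.2 + 2.2) = 6/17; seller share = |εd|/(εs + |εd|) = 11/17.
So producers capture 11/17 of the subsidy.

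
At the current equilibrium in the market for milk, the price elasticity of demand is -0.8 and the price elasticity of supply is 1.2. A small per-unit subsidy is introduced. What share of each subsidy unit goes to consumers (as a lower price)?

For a small subsidy around the equilibrium, the benefit split depends on the relative slopes, which at a point are proportional to the elasticities.
Buyer share = εs/(εs + |εd|) = 1.2/(1.2 + 0.8) = 0.6; seller share = |εd|/(εs + |εd|) = 0.4.

Consumer share = 0.6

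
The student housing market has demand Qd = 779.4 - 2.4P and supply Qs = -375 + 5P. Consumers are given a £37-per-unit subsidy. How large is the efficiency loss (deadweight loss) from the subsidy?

Pre-subsidy: 779.4 - 2.4P = -375 + 5P gives P* = 156, Q* = 405.
With the rebate, buyers effectively pay Pb = Ps − 37, where Ps is the price sellers receive.
Demand in terms of Ps becomes Qd = 779.4 − 2.4(Ps − 37) = 868.2 - 2.4Ps. Setting this equal to supply: 868.2 - 2.4Ps = -375 + 5Ps, so Ps = 168.
Buyers pay Pb = 168 − 37 = 131; Q' = -375 + 5·168 = 465.
The subsidy expands output by 465 − 405 = 60 past the efficient level; on those units the gap between marginal cost and willingness to pay runs from 0 up to 37.
DWL = ½ × 37 × 60 = 1110.

Deadweight loss = £1110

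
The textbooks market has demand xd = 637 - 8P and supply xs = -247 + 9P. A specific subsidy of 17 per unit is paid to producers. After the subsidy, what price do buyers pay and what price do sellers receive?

Pre-subsidy: 637 - 8P = -247 + 9P gives P* = 52, x* = 221.
With the subsidy, sellers receive Ps = Pb + 17 for each unit, where Pb is the price buyers pay.
Supply in terms of Pb becomes xs = -247 + 9(Pb + 17) = -94 + 9Pb. Setting this equal to demand: 637 - 8Pb = -94 + 9Pb, so Pb = 43.
Sellers receive Ps = 43 + 17 = 60; x' = 637 − 8·43 = 293.

Buyers pay 43; sellers receive 60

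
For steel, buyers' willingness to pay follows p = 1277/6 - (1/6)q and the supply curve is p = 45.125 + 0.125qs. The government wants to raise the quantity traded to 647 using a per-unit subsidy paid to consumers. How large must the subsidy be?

At q = 647, from the demand curve buyers pay pb = 1277/6 − (1/6)·647 = 105; from the supply curve sellers need ps = 45.125 + 0.125·647 = 126.
The subsidy must fill the gap: s = ps − pb = 126 − 105 = 21.

Required subsidy s = 21 per unit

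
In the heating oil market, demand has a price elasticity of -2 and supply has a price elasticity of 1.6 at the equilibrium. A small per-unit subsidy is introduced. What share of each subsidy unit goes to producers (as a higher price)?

For a small subsidy around the equilibrium, the benefit split depends on the relative slopes, which at a point are proportional to the elasticities.
Buyer share = εs/(εs + |εd|) = 1.6/(1.6 + 2) = 4/9; seller share = |εd|/(εs + |εd|) = 5/9.
So producers capture 5/9 of the subsidy.

Producer share = 5/9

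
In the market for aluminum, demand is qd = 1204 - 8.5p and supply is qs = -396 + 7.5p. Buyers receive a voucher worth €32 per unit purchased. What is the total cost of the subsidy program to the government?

Government cost = €15408

Pre-subsidy: 1204 - 8.5p = -396 + 7.5p gives p* = 100, q* = 354.
With the rebate, buyers effectively pay pb = ps − 32, where ps is the price sellers receive.
Demand in terms of ps becomes qd = 1204 − 8.5(ps − 32) = 1476 - 8.5ps. Setting this equal to supply: 1476 - 8.5ps = -396 + 7.5ps, so ps = 117.
Buyers pay pb = 117 − 32 = 85; q' = -396 + 7.5·117 = 481.5.
Government outlay = subsidy × quantity = 32 × 481.5 = 15408.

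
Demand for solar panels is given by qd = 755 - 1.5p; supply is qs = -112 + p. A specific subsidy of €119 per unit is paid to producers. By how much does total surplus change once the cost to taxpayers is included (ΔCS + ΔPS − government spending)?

Pre-subsidy: 755 - 1.5p = -112 + p gives p* = 346.8, q* = 234.8.
With the subsidy, sellers receive ps = pb + 119 for each unit, where pb is the price buyers pay.
Supply in terms of pb becomes qs = -112 + 1(pb + 119) = 7 + pb. Setting this equal to demand: 755 - 1.5pb = 7 + pb, so pb = 299.2.
Sellers receive ps = 299.2 + 119 = 418.2; q' = 755 − 1.5·299.2 = 306.2.
ΔCS = ½(234.8 + 306.2)(346.8 − 299.2) = 12875.8; ΔPS = ½(234.8 + 306.2)(418.2 − 346.8) = 19313.7.
Government spending = 119 × 306.2 = 36437.8.
Net change = 12875.8 + 19313.7 − 36437.8 = -4248.3. The loss equals the DWL triangle ½·119·71.4.

Net change in total surplus = -€4248.3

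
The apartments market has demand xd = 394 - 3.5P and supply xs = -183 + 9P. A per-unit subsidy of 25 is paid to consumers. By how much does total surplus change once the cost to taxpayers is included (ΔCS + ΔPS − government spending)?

Pre-subsidy: 394 - 3.5P = -183 + 9P gives P* = 46.16, x* = 232.44.
With the rebate, buyers effectively pay Pb = Ps − 25, where Ps is the price sellers receive.
Demand in terms of Ps becomes xd = 394 − 3.5(Ps − 25) = 481.5 - 3.5Ps. Setting this equal to supply: 481.5 - 3.5Ps = -183 + 9Ps, so Ps = 53.16.
Buyers pay Pb = 53.16 − 25 = 28.16; x' = -183 + 9·53.16 = 295.44.
ΔCS = ½(232.44 + 295.44)(46.16 − 28.16) = 4750.92; ΔPS = ½(232.44 + 295.44)(53.16 − 46.16) = 1847.58.
Government spending = 25 × 295.44 = 7386.
Net change = 4750.92 + 1847.58 − 7386 = -787.5. The loss equals the DWL triangle ½·25·63.

Net change in total surplus = -787.5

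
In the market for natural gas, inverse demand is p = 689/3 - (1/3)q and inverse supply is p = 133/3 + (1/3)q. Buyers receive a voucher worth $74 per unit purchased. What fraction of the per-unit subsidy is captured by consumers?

Pre-subsidy: 689/3 - (1/3)q = 133/3 + (1/3)q gives q* = 278 and p* = 137.
With the rebate, buyers effectively pay pb = ps − 74, where ps is the price sellers receive.
On the curves, pb = 689/3 - (1/3)q and ps = 133/3 + (1/3)q; the wedge ps − pb = 74 gives 133/3 + (1/3)q − (689/3 - (1/3)q) = 74, so q' = 389.
Then pb = 689/3 − (1/3)·389 = 100 and ps = 133/3 + (1/3)·389 = 174.
Buyers' price falls by p* − pb = 137 − 100 = 37; sellers' price rises by ps − p* = 174 − 137 = 37.
So consumers capture 37/74 = 0.5 of each unit of subsidy.

Consumer share = 0.5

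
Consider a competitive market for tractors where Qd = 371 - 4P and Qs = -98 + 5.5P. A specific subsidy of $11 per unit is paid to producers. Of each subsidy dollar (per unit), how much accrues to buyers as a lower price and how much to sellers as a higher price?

Buyers gain 121/19 per unit; sellers gain 88/19 per unit

Pre-subsidy: 371 - 4P = -98 + 5.5P gives P* = 938/19, Q* = 3297/19.
With the subsidy, sellers receive Ps = Pb + 11 for each unit, where Pb is the price buyers pay.
Supply in terms of Pb becomes Qs = -98 + 5.5(Pb + 11) = -37.5 + 5.5Pb. Setting this equal to demand: 371 - 4Pb = -37.5 + 5.5Pb, so Pb = 43.
Sellers receive Ps = 43 + 11 = 54; Q' = 371 − 4·43 = 199.
Buyers' price falls by P* − Pb = 938/19 − 43 = 121/19; sellers' price rises by Ps − P* = 54 − 938/19 = 88/19.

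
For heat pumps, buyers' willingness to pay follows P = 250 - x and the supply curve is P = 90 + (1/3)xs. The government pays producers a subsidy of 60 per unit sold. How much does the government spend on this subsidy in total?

Government cost = 9900

Pre-subsidy: 250 - x = 90 + (1/3)x gives x* = 120 and P* = 130.
With the subsidy, sellers receive Ps = Pb + 60 for each unit, where Pb is the price buyers pay.
On the curves, Pb = 250 - x and Ps = 90 + (1/3)x; the wedge Ps − Pb = 60 gives 90 + (1/3)x − (250 - x) = 60, so x' = 165.
Then Pb = 250 − 1·165 = 85 and Ps = 90 + (1/3)·165 = 145.
Government outlay = subsidy × quantity = 60 × 165 = 9900.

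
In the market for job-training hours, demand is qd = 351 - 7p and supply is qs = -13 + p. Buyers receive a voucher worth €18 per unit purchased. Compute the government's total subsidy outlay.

Government cost = €868.5

Pre-subsidy: 351 - 7p = -13 + p gives p* = 45.5, q* = 32.5.
With the rebate, buyers effectively pay pb = ps − 18, where ps is the price sellers receive.
Demand in terms of ps becomes qd = 351 − 7(ps − 18) = 477 - 7ps. Setting this equal to supply: 477 - 7ps = -13 + ps, so ps = 61.25.
Buyers pay pb = 61.25 − 18 = 43.25; q' = -13 + 1·61.25 = 48.25.
Government outlay = subsidy × quantity = 18 × 48.25 = 868.5.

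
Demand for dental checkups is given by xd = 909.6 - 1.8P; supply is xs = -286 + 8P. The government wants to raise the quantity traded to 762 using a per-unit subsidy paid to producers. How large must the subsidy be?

At x = 762, invert demand for the buyer price: Pb = (909.6 − 762)/1.8 = 82; invert supply for the seller price: Ps = (762 − (-286))/8 = 131.
The subsidy must fill the gap: s = Ps − Pb = 131 − 82 = 49.

Required subsidy s = 49 per unit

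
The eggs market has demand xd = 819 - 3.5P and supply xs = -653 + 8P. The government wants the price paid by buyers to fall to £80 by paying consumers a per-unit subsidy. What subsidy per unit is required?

Required subsidy s = £69 per unit

At a buyer price of 80, quantity demanded is 819 − 3.5·80 = 539.
Sellers supply 539 only when they receive Ps with -653 + 8·Ps = 539, i.e. Ps = 149.
s = Ps − Pb = 149 − 80 = 69.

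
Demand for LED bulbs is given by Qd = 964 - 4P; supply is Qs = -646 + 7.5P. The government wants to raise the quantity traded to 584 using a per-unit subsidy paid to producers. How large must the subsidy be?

At Q = 584, invert demand for the buyer price: Pb = (964 − 584)/4 = 95; invert supply for the seller price: Ps = (584 − (-646))/7.5 = 164.
The subsidy must fill the gap: s = Ps − Pb = 164 − 95 = 69.

Required subsidy s = 69 per unit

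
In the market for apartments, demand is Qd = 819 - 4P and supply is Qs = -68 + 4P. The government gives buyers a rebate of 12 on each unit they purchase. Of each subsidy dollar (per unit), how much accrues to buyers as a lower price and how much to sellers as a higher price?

Pre-subsidy: 819 - 4P = -68 + 4P gives P* = 110.875, Q* = 375.5.
With the rebate, buyers effectively pay Pb = Ps − 12, where Ps is the price sellers receive.
Demand in terms of Ps becomes Qd = 819 − 4(Ps − 12) = 867 - 4Ps. Setting this equal to supply: 867 - 4Ps = -68 + 4Ps, so Ps = 116.875.
Buyers pay Pb = 116.875 − 12 = 104.875; Q' = -68 + 4·116.875 = 399.5.
Buyers' price falls by P* − Pb = 110.875 − 104.875 = 6; sellers' price rises by Ps − P* = 116.875 − 110.875 = 6.

Buyers gain 6 per unit; sellers gain 6 per unit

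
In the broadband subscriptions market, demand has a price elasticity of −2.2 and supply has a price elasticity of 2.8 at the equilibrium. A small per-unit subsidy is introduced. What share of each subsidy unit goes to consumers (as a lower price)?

For a small subsidy around the equilibrium, the benefit split depends on the relative slopes, which at a point are proportional to the elasticities.
Buyer share = εs/(εs + |εd|) = 2.8/(2.8 + 2.2) = 0.56; seller share = |εd|/(εs + |εd|) = 0.44.

Consumer share = 0.56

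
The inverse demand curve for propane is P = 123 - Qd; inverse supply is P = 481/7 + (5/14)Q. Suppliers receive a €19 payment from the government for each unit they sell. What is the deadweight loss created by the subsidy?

Pre-subsidy: 123 - Q = 481/7 + (5/14)Q gives Q* = 40 and P* = 83.
With the subsidy, sellers receive Ps = Pb + 19 for each unit, where Pb is the price buyers pay.
On the curves, Pb = 123 - Q and Ps = 481/7 + (5/14)Q; the wedge Ps − Pb = 19 gives 481/7 + (5/14)Q − (123 - Q) = 19, so Q' = 54.
Then Pb = 123 − 1·54 = 69 and Ps = 481/7 + (5/14)·54 = 88.
The subsidy expands output by 54 − 40 = 14 past the efficient level; on those units the gap between marginal cost and willingness to pay runs from 0 up to 19.
DWL = ½ × 19 × 14 = 133.

Deadweight loss = €133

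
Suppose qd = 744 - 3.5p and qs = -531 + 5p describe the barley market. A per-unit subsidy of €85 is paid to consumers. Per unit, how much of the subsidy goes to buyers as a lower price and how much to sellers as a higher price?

Pre-subsidy: 744 - 3.5p = -531 + 5p gives p* = 150, q* = 219.
With the rebate, buyers effectively pay pb = ps − 85, where ps is the price sellers receive.
Demand in terms of ps becomes qd = 744 − 3.5(ps − 85) = 1041.5 - 3.5ps. Setting this equal to supply: 1041.5 - 3.5ps = -531 + 5ps, so ps = 185.
Buyers pay pb = 185 − 85 = 100; q' = -531 + 5·185 = 394.
Buyers' price falls by p* − pb = 150 − 100 = 50; sellers' price rises by ps − p* = 185 − 150 = 35.

Buyers gain €50 per unit; sellers gain €35 per unit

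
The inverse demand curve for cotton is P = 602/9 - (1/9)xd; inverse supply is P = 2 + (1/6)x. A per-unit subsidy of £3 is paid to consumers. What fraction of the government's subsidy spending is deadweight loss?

Pre-subsidy: 602/9 - (1/9)x = 2 + (1/6)x gives x* = 233.6 and P* = 614/15.
With the rebate, buyers effectively pay Pb = Ps − 3, where Ps is the price sellers receive.
On the curves, Pb = 602/9 - (1/9)x and Ps = 2 + (1/6)x; the wedge Ps − Pb = 3 gives 2 + (1/6)x − (602/9 - (1/9)x) = 3, so x' = 244.4.
Then Pb = 602/9 − (1/9)·244.4 = 596/15 and Ps = 2 + (1/6)·244.4 = 641/15.
ΔCS = ½(233.6 + 244.4)(614/15 − 596/15) = 286.8; ΔPS = ½(233.6 + 244.4)(641/15 − 614/15) = 430.2.
Government spending = 3 × 244.4 = 733.2.
DWL = ½ × 3 × (244.4 − 233.6) = 16.2; fraction = 16.2 / 733.2 = 27/1222.

DWL / government spending = 27/1222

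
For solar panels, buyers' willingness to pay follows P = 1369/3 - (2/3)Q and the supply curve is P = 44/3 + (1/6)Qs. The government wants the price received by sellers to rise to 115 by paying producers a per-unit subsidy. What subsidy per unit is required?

At a seller price of 115, quantity supplied is -88 + 6·115 = 602.
Buyers absorb 602 only when they pay Pb = 1369/3 − (2/3)·602 = 55.
s = Ps − Pb = 115 − 55 = 60.

Required subsidy s = 60 per unit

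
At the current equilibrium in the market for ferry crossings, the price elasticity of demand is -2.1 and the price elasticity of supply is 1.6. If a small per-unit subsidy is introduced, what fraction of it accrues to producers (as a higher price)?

For a small subsidy around the equilibrium, the benefit split depends on the relative slopes, which at a point are proportional to the elasticities.
Buyer share = εs/(εs + |εd|) = 1.6/(1.6 + 2.1) = 16/37; seller share = |εd|/(εs + |εd|) = 21/37.
So producers capture 21/37 of the subsidy.

Producer share = 21/37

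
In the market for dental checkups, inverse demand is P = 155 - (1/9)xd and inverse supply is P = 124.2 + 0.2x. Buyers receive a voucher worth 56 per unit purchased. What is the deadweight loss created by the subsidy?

Pre-subsidy: 155 - (1/9)x = 124.2 + 0.2x gives x* = 99 and P* = 144.
With the rebate, buyers effectively pay Pb = Ps − 56, where Ps is the price sellers receive.
On the curves, Pb = 155 - (1/9)x and Ps = 124.2 + 0.2x; the wedge Ps − Pb = 56 gives 124.2 + 0.2x − (155 - (1/9)x) = 56, so x' = 279.
Then Pb = 155 − (1/9)·279 = 124 and Ps = 124.2 + 0.2·279 = 180.
The subsidy expands output by 279 − 99 = 180 past the efficient level; on those units the gap between marginal cost and willingness to pay runs from 0 up to 56.
DWL = ½ × 56 × 180 = 5040.

Deadweight loss = 5040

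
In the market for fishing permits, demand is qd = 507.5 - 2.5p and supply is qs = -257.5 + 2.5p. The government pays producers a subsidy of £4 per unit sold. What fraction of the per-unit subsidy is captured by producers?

Producer share = 0.5

Pre-subsidy: 507.5 - 2.5p = -257.5 + 2.5p gives p* = 153, q* = 125.
With the subsidy, sellers receive ps = pb + 4 for each unit, where pb is the price buyers pay.
Supply in terms of pb becomes qs = -257.5 + 2.5(pb + 4) = -247.5 + 2.5pb. Setting this equal to demand: 507.5 - 2.5pb = -247.5 + 2.5pb, so pb = 151.
Sellers receive ps = 151 + 4 = 155; q' = 507.5 − 2.5·151 = 130.
Buyers' price falls by p* − pb = 153 − 151 = 2; sellers' price rises by ps − p* = 155 − 153 = 2.
So producers capture 2/4 = 0.5 of each unit of subsidy.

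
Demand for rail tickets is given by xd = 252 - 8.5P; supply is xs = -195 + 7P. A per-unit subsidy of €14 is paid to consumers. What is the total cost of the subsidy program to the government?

Government cost = 26306/31

Pre-subsidy: 252 - 8.5P = -195 + 7P gives P* = 894/31, x* = 213/31.
With the rebate, buyers effectively pay Pb = Ps − 14, where Ps is the price sellers receive.
Demand in terms of Ps becomes xd = 252 − 8.5(Ps − 14) = 371 - 8.5Ps. Setting this equal to supply: 371 - 8.5Ps = -195 + 7Ps, so Ps = 1132/31.
Buyers pay Pb = 1132/31 − 14 = 698/31; x' = -195 + 7·(1132/31) = 1879/31.
Government outlay = subsidy × quantity = 14 × 1879/31 = 26306/31.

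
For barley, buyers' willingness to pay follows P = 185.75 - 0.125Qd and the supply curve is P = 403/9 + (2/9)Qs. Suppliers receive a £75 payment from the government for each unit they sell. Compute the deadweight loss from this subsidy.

Deadweight loss = £8100

Pre-subsidy: 185.75 - 0.125Q = 403/9 + (2/9)Q gives Q* = 406 and P* = 135.
With the subsidy, sellers receive Ps = Pb + 75 for each unit, where Pb is the price buyers pay.
On the curves, Pb = 185.75 - 0.125Q and Ps = 403/9 + (2/9)Q; the wedge Ps − Pb = 75 gives 403/9 + (2/9)Q − (185.75 - 0.125Q) = 75, so Q' = 622.
Then Pb = 185.75 − 0.125·622 = 108 and Ps = 403/9 + (2/9)·622 = 183.
The subsidy expands output by 622 − 406 = 216 past the efficient level; on those units the gap between marginal cost and willingness to pay runs from 0 up to 75.
DWL = ½ × 75 × 216 = 8100.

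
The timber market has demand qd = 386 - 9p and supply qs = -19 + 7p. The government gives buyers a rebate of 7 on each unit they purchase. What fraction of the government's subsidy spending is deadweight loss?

Pre-subsidy: 386 - 9p = -19 + 7p gives p* = 25.3125, q* = 158.1875.
With the rebate, buyers effectively pay pb = ps − 7, where ps is the price sellers receive.
Demand in terms of ps becomes qd = 386 − 9(ps − 7) = 449 - 9ps. Setting this equal to supply: 449 - 9ps = -19 + 7ps, so ps = 29.25.
Buyers pay pb = 29.25 − 7 = 22.25; q' = -19 + 7·29.25 = 185.75.
ΔCS = ½(158.1875 + 185.75)(25.3125 − 22.25) = 526.654296875; ΔPS = ½(158.1875 + 185.75)(29.25 − 25.3125) = 677.126953125.
Government spending = 7 × 185.75 = 1300.25.
DWL = ½ × 7 × (185.75 − 158.1875) = 96.46875; fraction = 96.46875 / 1300.25 = 441/5944.

DWL / government spending = 441/5944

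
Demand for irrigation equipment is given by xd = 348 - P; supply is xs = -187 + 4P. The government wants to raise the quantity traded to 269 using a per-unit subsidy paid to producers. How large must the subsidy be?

At x = 269, invert demand for the buyer price: Pb = (348 − 269)/1 = 79; invert supply for the seller price: Ps = (269 − (-187))/4 = 114.
The subsidy must fill the gap: s = Ps − Pb = 114 − 79 = 35.

Required subsidy s = 35 per unit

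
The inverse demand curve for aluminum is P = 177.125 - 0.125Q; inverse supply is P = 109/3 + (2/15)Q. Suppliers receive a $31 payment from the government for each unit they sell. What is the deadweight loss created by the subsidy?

Deadweight loss = $1860

Pre-subsidy: 177.125 - 0.125Q = 109/3 + (2/15)Q gives Q* = 545 and P* = 109.
With the subsidy, sellers receive Ps = Pb + 31 for each unit, where Pb is the price buyers pay.
On the curves, Pb = 177.125 - 0.125Q and Ps = 109/3 + (2/15)Q; the wedge Ps − Pb = 31 gives 109/3 + (2/15)Q − (177.125 - 0.125Q) = 31, so Q' = 665.
Then Pb = 177.125 − 0.125·665 = 94 and Ps = 109/3 + (2/15)·665 = 125.
The subsidy expands output by 665 − 545 = 120 past the efficient level; on those units the gap between marginal cost and willingness to pay runs from 0 up to 31.
DWL = ½ × 31 × 120 = 1860.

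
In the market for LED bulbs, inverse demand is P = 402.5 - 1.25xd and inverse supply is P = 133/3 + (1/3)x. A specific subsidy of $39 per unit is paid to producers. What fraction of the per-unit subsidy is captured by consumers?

Pre-subsidy: 402.5 - 1.25x = 133/3 + (1/3)x gives x* = 4298/19 and P* = 2275/19.
With the subsidy, sellers receive Ps = Pb + 39 for each unit, where Pb is the price buyers pay.
On the curves, Pb = 402.5 - 1.25x and Ps = 133/3 + (1/3)x; the wedge Ps − Pb = 39 gives 133/3 + (1/3)x − (402.5 - 1.25x) = 39, so x' = 4766/19.
Then Pb = 402.5 − 1.25·(4766/19) = 1690/19 and Ps = 133/3 + (1/3)·(4766/19) = 2431/19.
Buyers' price falls by P* − Pb = 2275/19 − 1690/19 = 585/19; sellers' price rises by Ps − P* = 2431/19 − 2275/19 = 156/19.
So consumers capture (585/19)/39 = 15/19 of each unit of subsidy.

Consumer share = 15/19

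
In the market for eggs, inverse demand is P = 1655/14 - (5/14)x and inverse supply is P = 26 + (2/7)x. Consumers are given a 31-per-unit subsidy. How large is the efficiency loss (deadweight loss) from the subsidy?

Pre-subsidy: 1655/14 - (5/14)x = 26 + (2/7)x gives x* = 1291/9 and P* = 4220/63.
With the rebate, buyers effectively pay Pb = Ps − 31, where Ps is the price sellers receive.
On the curves, Pb = 1655/14 - (5/14)x and Ps = 26 + (2/7)x; the wedge Ps − Pb = 31 gives 26 + (2/7)x − (1655/14 - (5/14)x) = 31, so x' = 575/3.
Then Pb = 1655/14 − (5/14)·(575/3) = 1045/21 and Ps = 26 + (2/7)·(575/3) = 1696/21.
The subsidy expands output by 575/3 − 1291/9 = 434/9 past the efficient level; on those units the gap between marginal cost and willingness to pay runs from 0 up to 31.
DWL = ½ × 31 × 434/9 = 6727/9.

Deadweight loss = 6727/9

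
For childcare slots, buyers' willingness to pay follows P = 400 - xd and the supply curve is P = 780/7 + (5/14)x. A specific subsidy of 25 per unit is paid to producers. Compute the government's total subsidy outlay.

Pre-subsidy: 400 - x = 780/7 + (5/14)x gives x* = 4040/19 and P* = 3560/19.
With the subsidy, sellers receive Ps = Pb + 25 for each unit, where Pb is the price buyers pay.
On the curves, Pb = 400 - x and Ps = 780/7 + (5/14)x; the wedge Ps − Pb = 25 gives 780/7 + (5/14)x − (400 - x) = 25, so x' = 4390/19.
Then Pb = 400 − 1·(4390/19) = 3210/19 and Ps = 780/7 + (5/14)·(4390/19) = 3685/19.
Government outlay = subsidy × quantity = 25 × 4390/19 = 109750/19.

Government cost = 109750/19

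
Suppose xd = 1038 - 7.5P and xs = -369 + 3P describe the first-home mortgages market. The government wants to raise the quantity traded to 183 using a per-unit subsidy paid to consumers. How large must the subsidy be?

Required subsidy s = 70 per unit

At x = 183, invert demand for the buyer price: Pb = (1038 − 183)/7.5 = 114; invert supply for the seller price: Ps = (183 − (-369))/3 = 184.
The subsidy must fill the gap: s = Ps − Pb = 184 − 114 = 70.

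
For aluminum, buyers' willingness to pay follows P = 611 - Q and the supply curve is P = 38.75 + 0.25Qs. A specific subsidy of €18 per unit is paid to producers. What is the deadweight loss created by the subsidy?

Pre-subsidy: 611 - Q = 38.75 + 0.25Q gives Q* = 457.8 and P* = 153.2.
With the subsidy, sellers receive Ps = Pb + 18 for each unit, where Pb is the price buyers pay.
On the curves, Pb = 611 - Q and Ps = 38.75 + 0.25Q; the wedge Ps − Pb = 18 gives 38.75 + 0.25Q − (611 - Q) = 18, so Q' = 472.2.
Then Pb = 611 − 1·472.2 = 138.8 and Ps = 38.75 + 0.25·472.2 = 156.8.
The subsidy expands output by 472.2 − 457.8 = 14.4 past the efficient level; on those units the gap between marginal cost and willingness to pay runs from 0 up to 18.
DWL = ½ × 18 × 14.4 = 129.6.

Deadweight loss = €129.6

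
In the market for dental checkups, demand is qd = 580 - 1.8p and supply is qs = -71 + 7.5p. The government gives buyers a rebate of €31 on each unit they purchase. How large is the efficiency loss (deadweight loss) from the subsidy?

Deadweight loss = €697.5

Pre-subsidy: 580 - 1.8p = -71 + 7.5p gives p* = 70, q* = 454.
With the rebate, buyers effectively pay pb = ps − 31, where ps is the price sellers receive.
Demand in terms of ps becomes qd = 580 − 1.8(ps − 31) = 635.8 - 1.8ps. Setting this equal to supply: 635.8 - 1.8ps = -71 + 7.5ps, so ps = 76.
Buyers pay pb = 76 − 31 = 45; q' = -71 + 7.5·76 = 499.
The subsidy expands output by 499 − 454 = 45 past the efficient level; on those units the gap between marginal cost and willingness to pay runs from 0 up to 31.
DWL = ½ × 31 × 45 = 697.5.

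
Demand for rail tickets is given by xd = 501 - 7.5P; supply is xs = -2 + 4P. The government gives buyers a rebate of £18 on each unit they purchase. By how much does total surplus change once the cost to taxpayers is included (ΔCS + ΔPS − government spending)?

Pre-subsidy: 501 - 7.5P = -2 + 4P gives P* = 1006/23, x* = 3978/23.
With the rebate, buyers effectively pay Pb = Ps − 18, where Ps is the price sellers receive.
Demand in terms of Ps becomes xd = 501 − 7.5(Ps − 18) = 636 - 7.5Ps. Setting this equal to supply: 636 - 7.5Ps = -2 + 4Ps, so Ps = 1276/23.
Buyers pay Pb = 1276/23 − 18 = 862/23; x' = -2 + 4·(1276/23) = 5058/23.
ΔCS = ½(3978/23 + 5058/23)(1006/23 − 862/23) = 650592/529; ΔPS = ½(3978/23 + 5058/23)(1276/23 − 1006/23) = 1219860/529.
Government spending = 18 × 5058/23 = 91044/23.
Net change = 650592/529 + 1219860/529 − 91044/23 = -9720/23. The loss equals the DWL triangle ½·18·1080/23.

Net change in total surplus = -9720/23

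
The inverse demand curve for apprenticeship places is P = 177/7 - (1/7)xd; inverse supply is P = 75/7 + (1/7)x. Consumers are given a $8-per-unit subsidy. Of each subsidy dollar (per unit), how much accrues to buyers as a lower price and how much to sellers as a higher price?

Buyers gain $4 per unit; sellers gain $4 per unit

Pre-subsidy: 177/7 - (1/7)x = 75/7 + (1/7)x gives x* = 51 and P* = 18.
With the rebate, buyers effectively pay Pb = Ps − 8, where Ps is the price sellers receive.
On the curves, Pb = 177/7 - (1/7)x and Ps = 75/7 + (1/7)x; the wedge Ps − Pb = 8 gives 75/7 + (1/7)x − (177/7 - (1/7)x) = 8, so x' = 79.
Then Pb = 177/7 − (1/7)·79 = 14 and Ps = 75/7 + (1/7)·79 = 22.
Buyers' price falls by P* − Pb = 18 − 14 = 4; sellers' price rises by Ps − P* = 22 − 18 = 4.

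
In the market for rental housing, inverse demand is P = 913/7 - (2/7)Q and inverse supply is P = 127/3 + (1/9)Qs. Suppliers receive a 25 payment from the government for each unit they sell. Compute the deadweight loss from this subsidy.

Deadweight loss = 787.5

Pre-subsidy: 913/7 - (2/7)Q = 127/3 + (1/9)Q gives Q* = 222 and P* = 67.
With the subsidy, sellers receive Ps = Pb + 25 for each unit, where Pb is the price buyers pay.
On the curves, Pb = 913/7 - (2/7)Q and Ps = 127/3 + (1/9)Q; the wedge Ps − Pb = 25 gives 127/3 + (1/9)Q − (913/7 - (2/7)Q) = 25, so Q' = 285.
Then Pb = 913/7 − (2/7)·285 = 49 and Ps = 127/3 + (1/9)·285 = 74.
The subsidy expands output by 285 − 222 = 63 past the efficient level; on those units the gap between marginal cost and willingness to pay runs from 0 up to 25.
DWL = ½ × 25 × 63 = 787.5.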